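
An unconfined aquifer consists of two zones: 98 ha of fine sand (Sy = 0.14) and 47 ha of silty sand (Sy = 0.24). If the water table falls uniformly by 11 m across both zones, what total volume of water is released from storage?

A₁ = 98 ha = 9.8 × 10^5 m²; A₂ = 47 ha = 4.7 × 10^5 m²
ΔV₁ = 0.14 × 9.8 × 10^5 × 11 = 1.509 × 10^6 m³
ΔV₂ = 0.24 × 4.7 × 10^5 × 11 = 1.241 × 10^6 m³
ΔV = ΔV₁ + ΔV₂ = 2.75 × 10^6 m³

ΔV ≈ 2.75 × 10^6 m³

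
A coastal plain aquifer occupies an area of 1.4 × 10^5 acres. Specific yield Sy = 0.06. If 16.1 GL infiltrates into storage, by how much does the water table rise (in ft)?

A = 1.4 × 10^5 acres = 5.666 × 10^8 m²
ΔV = 16.1 GL = 1.61 × 10^7 m³
Δh = ΔV / (Sy × A) = 1.61 × 10^7 m³ / (0.06 × 5.666 × 10^8 m²) = 0.4736 m
Δh = 0.4736 m = 1.554 ft

Δh ≈ 1.55 ft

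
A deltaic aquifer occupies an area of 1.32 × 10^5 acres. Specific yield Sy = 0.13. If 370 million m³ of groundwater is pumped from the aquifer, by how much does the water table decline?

A = 1.32 × 10^5 acres = 5.342 × 10^8 m²
ΔV = 370 million m³ = 3.7 × 10^8 m³
Δh = ΔV / (Sy × A) = 3.7 × 10^8 m³ / (0.13 × 5.342 × 10^8 m²) = 5.328 m

Δh ≈ 5.33 m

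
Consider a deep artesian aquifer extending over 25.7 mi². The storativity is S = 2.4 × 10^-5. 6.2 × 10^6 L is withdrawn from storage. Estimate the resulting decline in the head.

A = 25.7 mi² = 6.656 × 10^7 m²
ΔV = 6.2 × 10^6 L = 6200 m³
Δh = ΔV / (S × A) = 6200 m³ / (2.4 × 10^-5 × 6.656 × 10^7 m²) = 3.881 m

Δh ≈ 3.88 m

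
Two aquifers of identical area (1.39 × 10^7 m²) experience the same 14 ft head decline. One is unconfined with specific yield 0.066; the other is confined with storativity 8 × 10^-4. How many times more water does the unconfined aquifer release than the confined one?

ΔV_u / ΔV_c ≈ 82.5

Δh = 14 ft = 4.267 m
Unconfined: ΔV_u = Sy × A × Δh = 0.066 × 1.39 × 10^7 × 4.267 = 3.915 × 10^6 m³
Confined: ΔV_c = S × A × Δh = 8 × 10^-4 × 1.39 × 10^7 × 4.267 = 47450 m³
Ratio = ΔV_u / ΔV_c = Sy / S = 0.066 / 8 × 10^-4 = 82.5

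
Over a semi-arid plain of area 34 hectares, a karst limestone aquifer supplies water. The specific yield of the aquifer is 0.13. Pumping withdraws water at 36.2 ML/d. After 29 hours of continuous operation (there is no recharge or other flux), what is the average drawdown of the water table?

A = 34 hectares = 3.4 × 10^5 m²
Q = 36.2 ML/d = 36200 m³/d
t = 29 hours = 1.208 d
ΔV = Q × t = 36200 m³/d × 1.208 d = 43740 m³
Δh = ΔV / (Sy × A) = 43740 / (0.13 × 3.4 × 10^5) = 0.9896 m

Δh ≈ 0.99 m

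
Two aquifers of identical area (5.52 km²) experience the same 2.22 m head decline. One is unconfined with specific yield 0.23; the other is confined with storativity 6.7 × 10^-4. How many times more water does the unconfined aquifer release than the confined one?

A = 5.52 km² = 5.52 × 10^6 m²
Unconfined: ΔV_u = Sy × A × Δh = 0.23 × 5.52 × 10^6 × 2.22 = 2.819 × 10^6 m³
Confined: ΔV_c = S × A × Δh = 6.7 × 10^-4 × 5.52 × 10^6 × 2.22 = 8210 m³
Ratio = ΔV_u / ΔV_c = Sy / S = 0.23 / 6.7 × 10^-4 = 343.3

ΔV_u / ΔV_c ≈ 343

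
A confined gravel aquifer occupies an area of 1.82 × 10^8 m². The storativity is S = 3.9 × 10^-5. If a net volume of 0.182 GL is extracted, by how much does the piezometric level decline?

ΔV = 0.182 GL = 1.82 × 10^5 m³
Δh = ΔV / (S × A) = 1.82 × 10^5 m³ / (3.9 × 10^-5 × 1.82 × 10^8 m²) = 25.64 m

Δh ≈ 25.6 m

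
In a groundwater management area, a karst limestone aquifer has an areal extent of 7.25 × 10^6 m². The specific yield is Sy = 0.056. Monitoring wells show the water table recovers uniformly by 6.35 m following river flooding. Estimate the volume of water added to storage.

ΔV = Sy × A × Δh = 0.056 × 7.25 × 10^6 m² × 6.35 m = 2.578 × 10^6 m³

ΔV ≈ 2.58 × 10^6 m³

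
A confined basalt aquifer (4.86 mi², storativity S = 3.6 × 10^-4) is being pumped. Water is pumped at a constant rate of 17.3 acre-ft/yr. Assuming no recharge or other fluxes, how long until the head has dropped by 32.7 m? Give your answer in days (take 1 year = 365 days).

t ≈ 2530 days

A = 4.86 mi² = 1.259 × 10^7 m²
ΔV = S × A × Δh = 3.6 × 10^-4 × 1.259 × 10^7 × 32.7 = 1.482 × 10^5 m³
Q = 17.3 acre-ft/yr = 58.46 m³/d
t = ΔV / Q = 1.482 × 10^5 m³ / 58.46 m³/d = 2535 d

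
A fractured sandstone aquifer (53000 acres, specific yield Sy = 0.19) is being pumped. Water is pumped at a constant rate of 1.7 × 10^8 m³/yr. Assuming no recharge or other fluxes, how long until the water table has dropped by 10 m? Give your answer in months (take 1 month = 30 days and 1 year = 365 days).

t ≈ 29.2 months

A = 53000 acres = 2.145 × 10^8 m²
ΔV = Sy × A × Δh = 0.19 × 2.145 × 10^8 × 10 = 4.075 × 10^8 m³
Q = 1.7 × 10^8 m³/yr = 4.658 × 10^5 m³/d
t = ΔV / Q = 4.075 × 10^8 m³ / 4.658 × 10^5 m³/d = 875 d
t = 875 d ≈ 29.17 months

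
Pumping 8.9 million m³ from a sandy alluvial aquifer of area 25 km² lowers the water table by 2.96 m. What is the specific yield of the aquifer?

A = 25 km² = 2.5 × 10^7 m²
ΔV = 8.9 million m³ = 8.9 × 10^6 m³
Sy = ΔV / (A × Δh) = 8.9 × 10^6 m³ / (2.5 × 10^7 m² × 2.96 m) = 0.1203

Sy ≈ 0.12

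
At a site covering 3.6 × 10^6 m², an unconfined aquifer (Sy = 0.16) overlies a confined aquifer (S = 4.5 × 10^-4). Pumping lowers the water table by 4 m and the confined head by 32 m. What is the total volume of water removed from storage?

ΔV ≈ 2.36 × 10^6 m³

Unconfined: ΔV_u = Sy × A × Δh_u = 0.16 × 3.6 × 10^6 × 4 = 2.304 × 10^6 m³
Confined: ΔV_c = S × A × Δh_c = 4.5 × 10^-4 × 3.6 × 10^6 × 32 = 51840 m³
Total ΔV = 2.304 × 10^6 + 51840 = 2.356 × 10^6 m³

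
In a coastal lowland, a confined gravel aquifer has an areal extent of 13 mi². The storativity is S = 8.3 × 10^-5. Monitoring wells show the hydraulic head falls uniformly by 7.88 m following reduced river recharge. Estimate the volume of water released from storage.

A = 13 mi² = 3.367 × 10^7 m²
ΔV = S × A × Δh = 8.3 × 10^-5 × 3.367 × 10^7 m² × 7.88 m = 22020 m³

ΔV ≈ 22000 m³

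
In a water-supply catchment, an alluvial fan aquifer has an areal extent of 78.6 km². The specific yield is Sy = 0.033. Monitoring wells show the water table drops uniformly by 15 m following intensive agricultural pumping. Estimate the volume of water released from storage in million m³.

A = 78.6 km² = 7.86 × 10^7 m²
ΔV = Sy × A × Δh = 0.033 × 7.86 × 10^7 m² × 15 m = 3.891 × 10^7 m³
ΔV = 3.891 × 10^7 m³ = 38.91 million m³

ΔV ≈ 38.9 million m³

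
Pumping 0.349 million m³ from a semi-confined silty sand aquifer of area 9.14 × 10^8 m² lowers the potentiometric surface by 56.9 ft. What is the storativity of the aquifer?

S ≈ 2.2 × 10^-5

Δh = 56.9 ft = 17.34 m
ΔV = 0.349 million m³ = 3.49 × 10^5 m³
S = ΔV / (A × Δh) = 3.49 × 10^5 m³ / (9.14 × 10^8 m² × 17.34 m) = 2.202 × 10^-5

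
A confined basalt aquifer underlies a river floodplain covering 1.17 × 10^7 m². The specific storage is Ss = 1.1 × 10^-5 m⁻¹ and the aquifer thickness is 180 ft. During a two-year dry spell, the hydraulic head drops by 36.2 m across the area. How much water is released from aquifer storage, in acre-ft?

b = 180 ft = 54.86 m
S = Ss × b = 1.1 × 10^-5 m⁻¹ × 54.86 m = 6.035 × 10^-4
ΔV = S × A × Δh = 6.035 × 10^-4 × 1.17 × 10^7 m² × 36.2 m = 2.556 × 10^5 m³
ΔV = 2.556 × 10^5 m³ = 207.2 acre-ft

ΔV ≈ 207 acre-ft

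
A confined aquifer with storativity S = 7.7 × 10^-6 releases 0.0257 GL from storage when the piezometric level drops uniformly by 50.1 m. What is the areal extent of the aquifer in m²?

ΔV = 0.0257 GL = 25700 m³
A = ΔV / (S × Δh) = 25700 / (7.7 × 10^-6 × 50.1) = 6.662 × 10^7 m²

A ≈ 6.66 × 10^7 m²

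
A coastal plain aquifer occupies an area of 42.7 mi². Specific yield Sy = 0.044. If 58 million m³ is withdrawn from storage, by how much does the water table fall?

A = 42.7 mi² = 1.106 × 10^8 m²
ΔV = 58 million m³ = 5.8 × 10^7 m³
Δh = ΔV / (Sy × A) = 5.8 × 10^7 m³ / (0.044 × 1.106 × 10^8 m²) = 11.92 m

Δh ≈ 11.9 m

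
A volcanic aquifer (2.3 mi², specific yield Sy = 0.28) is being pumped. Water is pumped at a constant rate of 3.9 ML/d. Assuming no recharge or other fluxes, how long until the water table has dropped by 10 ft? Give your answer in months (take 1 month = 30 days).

t ≈ 43.5 months

A = 2.3 mi² = 5.957 × 10^6 m²
Δh = 10 ft = 3.048 m
ΔV = Sy × A × Δh = 0.28 × 5.957 × 10^6 × 3.048 = 5.084 × 10^6 m³
Q = 3.9 ML/d = 3900 m³/d
t = ΔV / Q = 5.084 × 10^6 m³ / 3900 m³/d = 1304 d
t = 1304 d ≈ 43.45 months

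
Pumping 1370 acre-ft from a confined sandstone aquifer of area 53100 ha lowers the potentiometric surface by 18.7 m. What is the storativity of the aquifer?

A = 53100 ha = 5.31 × 10^8 m²
ΔV = 1370 acre-ft = 1.69 × 10^6 m³
S = ΔV / (A × Δh) = 1.69 × 10^6 m³ / (5.31 × 10^8 m² × 18.7 m) = 1.702 × 10^-4

S ≈ 1.7 × 10^-4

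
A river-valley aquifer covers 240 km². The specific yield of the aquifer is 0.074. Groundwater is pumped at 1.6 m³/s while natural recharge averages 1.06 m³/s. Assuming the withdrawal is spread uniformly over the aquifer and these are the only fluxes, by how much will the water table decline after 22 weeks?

Δh ≈ 0.405 m

A = 240 km² = 2.4 × 10^8 m²
Net abstraction = 1.6 − 1.06 = 0.54 m³/s
Q_net = 0.54 m³/s = 46660 m³/d
t = 22 weeks = 154 d
ΔV = Q × t = 46660 m³/d × 154 d = 7.185 × 10^6 m³
Δh = ΔV / (Sy × A) = 7.185 × 10^6 / (0.074 × 2.4 × 10^8) = 0.4046 m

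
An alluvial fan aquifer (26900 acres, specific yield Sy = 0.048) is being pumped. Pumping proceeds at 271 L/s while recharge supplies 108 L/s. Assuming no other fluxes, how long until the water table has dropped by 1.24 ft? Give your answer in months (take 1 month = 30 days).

A = 26900 acres = 1.089 × 10^8 m²
Δh = 1.24 ft = 0.378 m
ΔV = Sy × A × Δh = 0.048 × 1.089 × 10^8 × 0.378 = 1.975 × 10^6 m³
Net withdrawal = 271 − 108 = 163 L/s = 14080 m³/d
t = ΔV / Q = 1.975 × 10^6 m³ / 14080 m³/d = 140.2 d
t = 140.2 d ≈ 4.674 months

t ≈ 4.67 months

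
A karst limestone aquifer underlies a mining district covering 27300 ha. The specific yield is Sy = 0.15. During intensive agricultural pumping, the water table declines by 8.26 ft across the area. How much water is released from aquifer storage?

A = 27300 ha = 2.73 × 10^8 m²
Δh = 8.26 ft = 2.518 m
ΔV = Sy × A × Δh = 0.15 × 2.73 × 10^8 m² × 2.518 m = 1.031 × 10^8 m³

ΔV ≈ 1.03 × 10^8 m³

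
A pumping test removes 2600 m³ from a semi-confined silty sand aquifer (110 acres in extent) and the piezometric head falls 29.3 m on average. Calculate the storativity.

A = 110 acres = 4.452 × 10^5 m²
S = ΔV / (A × Δh) = 2600 m³ / (4.452 × 10^5 m² × 29.3 m) = 1.993 × 10^-4

S ≈ 2 × 10^-4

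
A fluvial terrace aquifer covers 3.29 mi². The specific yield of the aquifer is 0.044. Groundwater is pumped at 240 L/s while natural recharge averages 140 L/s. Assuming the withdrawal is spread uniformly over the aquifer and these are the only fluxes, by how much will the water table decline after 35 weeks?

A = 3.29 mi² = 8.521 × 10^6 m²
Net abstraction = 240 − 140 = 100 L/s
Q_net = 100 L/s = 8640 m³/d
t = 35 weeks = 245 d
ΔV = Q × t = 8640 m³/d × 245 d = 2.117 × 10^6 m³
Δh = ΔV / (Sy × A) = 2.117 × 10^6 / (0.044 × 8.521 × 10^6) = 5.646 m

Δh ≈ 5.65 m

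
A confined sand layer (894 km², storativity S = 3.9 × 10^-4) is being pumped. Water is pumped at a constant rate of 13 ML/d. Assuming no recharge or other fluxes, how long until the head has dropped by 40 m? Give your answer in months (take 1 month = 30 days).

t ≈ 35.8 months

A = 894 km² = 8.94 × 10^8 m²
ΔV = S × A × Δh = 3.9 × 10^-4 × 8.94 × 10^8 × 40 = 1.395 × 10^7 m³
Q = 13 ML/d = 13000 m³/d
t = ΔV / Q = 1.395 × 10^7 m³ / 13000 m³/d = 1073 d
t = 1073 d ≈ 35.76 months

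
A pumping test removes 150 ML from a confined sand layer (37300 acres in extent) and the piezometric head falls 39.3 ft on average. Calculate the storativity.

A = 37300 acres = 1.509 × 10^8 m²
Δh = 39.3 ft = 11.98 m
ΔV = 150 ML = 1.5 × 10^5 m³
S = ΔV / (A × Δh) = 1.5 × 10^5 m³ / (1.509 × 10^8 m² × 11.98 m) = 8.296 × 10^-5

S ≈ 8.3 × 10^-5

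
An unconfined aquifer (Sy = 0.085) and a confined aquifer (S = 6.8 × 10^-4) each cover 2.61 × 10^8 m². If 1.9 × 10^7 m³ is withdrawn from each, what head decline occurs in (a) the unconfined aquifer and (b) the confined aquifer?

Δh_u ≈ 0.856 m; Δh_c ≈ 107 m

Unconfined: Δh_u = ΔV/(Sy·A) = 1.9 × 10^7/(0.085 × 2.61 × 10^8) = 0.8564 m
Confined: Δh_c = ΔV/(S·A) = 1.9 × 10^7/(6.8 × 10^-4 × 2.61 × 10^8) = 107.1 m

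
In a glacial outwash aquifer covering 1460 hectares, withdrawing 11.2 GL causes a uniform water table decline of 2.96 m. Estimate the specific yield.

Sy ≈ 0.26

A = 1460 hectares = 1.46 × 10^7 m²
ΔV = 11.2 GL = 1.12 × 10^7 m³
Sy = ΔV / (A × Δh) = 1.12 × 10^7 m³ / (1.46 × 10^7 m² × 2.96 m) = 0.2592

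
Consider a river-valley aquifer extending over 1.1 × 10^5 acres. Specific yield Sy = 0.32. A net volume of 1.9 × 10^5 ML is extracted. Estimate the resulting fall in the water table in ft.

A = 1.1 × 10^5 acres = 4.452 × 10^8 m²
ΔV = 1.9 × 10^5 ML = 1.9 × 10^8 m³
Δh = ΔV / (Sy × A) = 1.9 × 10^8 m³ / (0.32 × 4.452 × 10^8 m²) = 1.334 m
Δh = 1.334 m = 4.376 ft

Δh ≈ 4.38 ft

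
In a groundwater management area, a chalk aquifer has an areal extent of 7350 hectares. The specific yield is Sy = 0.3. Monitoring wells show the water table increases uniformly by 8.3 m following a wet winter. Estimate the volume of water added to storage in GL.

ΔV ≈ 183 GL

A = 7350 hectares = 7.35 × 10^7 m²
ΔV = Sy × A × Δh = 0.3 × 7.35 × 10^7 m² × 8.3 m = 1.83 × 10^8 m³
ΔV = 1.83 × 10^8 m³ = 183 GL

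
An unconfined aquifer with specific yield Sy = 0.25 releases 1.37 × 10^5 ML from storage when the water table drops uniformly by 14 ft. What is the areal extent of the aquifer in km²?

A ≈ 128 km²

Δh = 14 ft = 4.267 m
ΔV = 1.37 × 10^5 ML = 1.37 × 10^8 m³
A = ΔV / (Sy × Δh) = 1.37 × 10^8 / (0.25 × 4.267) = 1.284 × 10^8 m²
A = 1.284 × 10^8 m² = 128.4 km²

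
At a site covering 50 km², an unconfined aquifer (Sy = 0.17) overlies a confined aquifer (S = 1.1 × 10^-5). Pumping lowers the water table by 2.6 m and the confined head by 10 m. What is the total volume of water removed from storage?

ΔV ≈ 2.21 × 10^7 m³

A = 50 km² = 5 × 10^7 m²
Unconfined: ΔV_u = Sy × A × Δh_u = 0.17 × 5 × 10^7 × 2.6 = 2.21 × 10^7 m³
Confined: ΔV_c = S × A × Δh_c = 1.1 × 10^-5 × 5 × 10^7 × 10 = 5500 m³
Total ΔV = 2.21 × 10^7 + 5500 = 2.211 × 10^7 m³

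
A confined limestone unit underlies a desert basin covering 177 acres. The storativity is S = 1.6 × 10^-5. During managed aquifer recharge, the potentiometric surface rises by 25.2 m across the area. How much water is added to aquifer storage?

ΔV ≈ 289 m³

A = 177 acres = 7.163 × 10^5 m²
ΔV = S × A × Δh = 1.6 × 10^-5 × 7.163 × 10^5 m² × 25.2 m = 288.8 m³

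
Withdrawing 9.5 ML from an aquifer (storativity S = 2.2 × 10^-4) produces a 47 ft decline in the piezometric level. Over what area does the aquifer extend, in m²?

A ≈ 3.01 × 10^6 m²

Δh = 47 ft = 14.33 m
ΔV = 9.5 ML = 9500 m³
A = ΔV / (S × Δh) = 9500 / (2.2 × 10^-4 × 14.33) = 3.014 × 10^6 m²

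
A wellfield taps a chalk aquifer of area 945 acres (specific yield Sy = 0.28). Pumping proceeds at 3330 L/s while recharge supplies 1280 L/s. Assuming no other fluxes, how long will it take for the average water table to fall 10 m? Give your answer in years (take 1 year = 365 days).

A = 945 acres = 3.824 × 10^6 m²
ΔV = Sy × A × Δh = 0.28 × 3.824 × 10^6 × 10 = 1.071 × 10^7 m³
Net withdrawal = 3330 − 1280 = 2050 L/s = 1.771 × 10^5 m³/d
t = ΔV / Q = 1.071 × 10^7 m³ / 1.771 × 10^5 m³/d = 60.46 d
t = 60.46 d ≈ 0.1656 years

t ≈ 0.166 years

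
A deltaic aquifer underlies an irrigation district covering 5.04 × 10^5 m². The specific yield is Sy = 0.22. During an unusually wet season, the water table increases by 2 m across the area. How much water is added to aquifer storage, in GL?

ΔV = Sy × A × Δh = 0.22 × 5.04 × 10^5 m² × 2 m = 2.218 × 10^5 m³
ΔV = 2.218 × 10^5 m³ = 0.2218 GL

ΔV ≈ 0.222 GL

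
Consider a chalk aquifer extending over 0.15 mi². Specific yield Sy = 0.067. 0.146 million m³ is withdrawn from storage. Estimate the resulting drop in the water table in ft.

Δh ≈ 18.4 ft

A = 0.15 mi² = 3.885 × 10^5 m²
ΔV = 0.146 million m³ = 1.46 × 10^5 m³
Δh = ΔV / (Sy × A) = 1.46 × 10^5 m³ / (0.067 × 3.885 × 10^5 m²) = 5.609 m
Δh = 5.609 m = 18.4 ft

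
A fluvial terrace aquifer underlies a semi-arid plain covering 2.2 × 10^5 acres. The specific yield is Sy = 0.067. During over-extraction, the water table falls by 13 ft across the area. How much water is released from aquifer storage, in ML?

A = 2.2 × 10^5 acres = 8.903 × 10^8 m²
Δh = 13 ft = 3.962 m
ΔV = Sy × A × Δh = 0.067 × 8.903 × 10^8 m² × 3.962 m = 2.364 × 10^8 m³
ΔV = 2.364 × 10^8 m³ = 2.364 × 10^5 ML

ΔV ≈ 2.36 × 10^5 ML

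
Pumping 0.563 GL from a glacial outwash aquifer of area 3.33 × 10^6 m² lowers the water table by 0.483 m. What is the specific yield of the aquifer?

Sy ≈ 0.35

ΔV = 0.563 GL = 5.63 × 10^5 m³
Sy = ΔV / (A × Δh) = 5.63 × 10^5 m³ / (3.33 × 10^6 m² × 0.483 m) = 0.35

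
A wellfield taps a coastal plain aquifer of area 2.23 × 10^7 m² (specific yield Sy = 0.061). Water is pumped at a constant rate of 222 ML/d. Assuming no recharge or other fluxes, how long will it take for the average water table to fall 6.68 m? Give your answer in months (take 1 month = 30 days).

t ≈ 1.36 months

ΔV = Sy × A × Δh = 0.061 × 2.23 × 10^7 × 6.68 = 9.087 × 10^6 m³
Q = 222 ML/d = 2.22 × 10^5 m³/d
t = ΔV / Q = 9.087 × 10^6 m³ / 2.22 × 10^5 m³/d = 40.93 d
t = 40.93 d ≈ 1.364 months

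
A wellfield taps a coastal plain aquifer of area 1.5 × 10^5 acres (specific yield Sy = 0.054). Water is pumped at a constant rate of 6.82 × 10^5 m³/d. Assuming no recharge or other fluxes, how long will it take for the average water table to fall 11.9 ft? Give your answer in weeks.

A = 1.5 × 10^5 acres = 6.07 × 10^8 m²
Δh = 11.9 ft = 3.627 m
ΔV = Sy × A × Δh = 0.054 × 6.07 × 10^8 × 3.627 = 1.189 × 10^8 m³
t = ΔV / Q = 1.189 × 10^8 m³ / 6.82 × 10^5 m³/d = 174.3 d
t = 174.3 d ≈ 24.9 weeks

t ≈ 24.9 weeks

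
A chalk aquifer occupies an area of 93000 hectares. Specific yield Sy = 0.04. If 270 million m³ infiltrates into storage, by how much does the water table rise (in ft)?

Δh ≈ 23.8 ft

A = 93000 hectares = 9.3 × 10^8 m²
ΔV = 270 million m³ = 2.7 × 10^8 m³
Δh = ΔV / (Sy × A) = 2.7 × 10^8 m³ / (0.04 × 9.3 × 10^8 m²) = 7.258 m
Δh = 7.258 m = 23.81 ft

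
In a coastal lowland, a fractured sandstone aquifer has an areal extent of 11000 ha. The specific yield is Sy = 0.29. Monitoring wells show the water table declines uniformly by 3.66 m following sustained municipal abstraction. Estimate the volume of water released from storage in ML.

A = 11000 ha = 1.1 × 10^8 m²
ΔV = Sy × A × Δh = 0.29 × 1.1 × 10^8 m² × 3.66 m = 1.168 × 10^8 m³
ΔV = 1.168 × 10^8 m³ = 1.168 × 10^5 ML

ΔV ≈ 1.17 × 10^5 ML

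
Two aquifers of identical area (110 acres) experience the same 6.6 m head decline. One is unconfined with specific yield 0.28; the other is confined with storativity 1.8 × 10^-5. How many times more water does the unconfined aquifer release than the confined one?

ΔV_u / ΔV_c ≈ 15600

A = 110 acres = 4.452 × 10^5 m²
Unconfined: ΔV_u = Sy × A × Δh = 0.28 × 4.452 × 10^5 × 6.6 = 8.226 × 10^5 m³
Confined: ΔV_c = S × A × Δh = 1.8 × 10^-5 × 4.452 × 10^5 × 6.6 = 52.88 m³
Ratio = ΔV_u / ΔV_c = Sy / S = 0.28 / 1.8 × 10^-5 = 15560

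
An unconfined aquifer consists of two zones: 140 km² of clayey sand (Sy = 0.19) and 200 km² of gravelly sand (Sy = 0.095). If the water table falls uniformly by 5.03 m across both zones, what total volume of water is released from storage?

A₁ = 140 km² = 1.4 × 10^8 m²; A₂ = 200 km² = 2 × 10^8 m²
ΔV₁ = 0.19 × 1.4 × 10^8 × 5.03 = 1.338 × 10^8 m³
ΔV₂ = 0.095 × 2 × 10^8 × 5.03 = 9.557 × 10^7 m³
ΔV = ΔV₁ + ΔV₂ = 2.294 × 10^8 m³

ΔV ≈ 2.29 × 10^8 m³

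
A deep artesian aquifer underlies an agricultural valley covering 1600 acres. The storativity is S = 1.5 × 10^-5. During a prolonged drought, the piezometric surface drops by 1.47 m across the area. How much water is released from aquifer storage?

A = 1600 acres = 6.475 × 10^6 m²
ΔV = S × A × Δh = 1.5 × 10^-5 × 6.475 × 10^6 m² × 1.47 m = 142.8 m³

ΔV ≈ 143 m³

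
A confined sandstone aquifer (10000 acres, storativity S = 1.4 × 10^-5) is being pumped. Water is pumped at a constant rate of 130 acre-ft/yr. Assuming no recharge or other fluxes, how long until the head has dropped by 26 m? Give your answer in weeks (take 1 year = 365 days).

t ≈ 4.79 weeks

A = 10000 acres = 4.047 × 10^7 m²
ΔV = S × A × Δh = 1.4 × 10^-5 × 4.047 × 10^7 × 26 = 14730 m³
Q = 130 acre-ft/yr = 439.3 m³/d
t = ΔV / Q = 14730 m³ / 439.3 m³/d = 33.53 d
t = 33.53 d ≈ 4.79 weeks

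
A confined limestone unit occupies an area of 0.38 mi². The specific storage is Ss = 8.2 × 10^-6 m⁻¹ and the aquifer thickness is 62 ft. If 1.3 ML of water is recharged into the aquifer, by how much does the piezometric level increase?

Δh ≈ 8.52 m

b = 62 ft = 18.9 m
S = Ss × b = 8.2 × 10^-6 m⁻¹ × 18.9 m = 1.55 × 10^-4
A = 0.38 mi² = 9.842 × 10^5 m²
ΔV = 1.3 ML = 1300 m³
Δh = ΔV / (S × A) = 1300 m³ / (1.55 × 10^-4 × 9.842 × 10^5 m²) = 8.524 m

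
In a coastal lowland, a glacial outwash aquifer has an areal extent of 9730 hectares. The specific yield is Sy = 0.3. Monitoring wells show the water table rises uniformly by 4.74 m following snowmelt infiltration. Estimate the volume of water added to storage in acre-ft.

A = 9730 hectares = 9.73 × 10^7 m²
ΔV = Sy × A × Δh = 0.3 × 9.73 × 10^7 m² × 4.74 m = 1.384 × 10^8 m³
ΔV = 1.384 × 10^8 m³ = 1.122 × 10^5 acre-ft

ΔV ≈ 1.12 × 10^5 acre-ft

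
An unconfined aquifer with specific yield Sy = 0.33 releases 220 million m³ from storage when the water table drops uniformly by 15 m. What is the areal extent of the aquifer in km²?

ΔV = 220 million m³ = 2.2 × 10^8 m³
A = ΔV / (Sy × Δh) = 2.2 × 10^8 / (0.33 × 15) = 4.444 × 10^7 m²
A = 4.444 × 10^7 m² = 44.44 km²

A ≈ 44.4 km²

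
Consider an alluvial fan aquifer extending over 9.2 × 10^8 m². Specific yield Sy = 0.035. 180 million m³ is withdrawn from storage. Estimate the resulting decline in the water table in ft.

Δh ≈ 18.3 ft

ΔV = 180 million m³ = 1.8 × 10^8 m³
Δh = ΔV / (Sy × A) = 1.8 × 10^8 m³ / (0.035 × 9.2 × 10^8 m²) = 5.59 m
Δh = 5.59 m = 18.34 ft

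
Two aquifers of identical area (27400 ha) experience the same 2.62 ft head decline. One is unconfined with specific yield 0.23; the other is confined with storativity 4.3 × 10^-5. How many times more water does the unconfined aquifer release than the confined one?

ΔV_u / ΔV_c ≈ 5350

A = 27400 ha = 2.74 × 10^8 m²
Δh = 2.62 ft = 0.7986 m
Unconfined: ΔV_u = Sy × A × Δh = 0.23 × 2.74 × 10^8 × 0.7986 = 5.033 × 10^7 m³
Confined: ΔV_c = S × A × Δh = 4.3 × 10^-5 × 2.74 × 10^8 × 0.7986 = 9409 m³
Ratio = ΔV_u / ΔV_c = Sy / S = 0.23 / 4.3 × 10^-5 = 5349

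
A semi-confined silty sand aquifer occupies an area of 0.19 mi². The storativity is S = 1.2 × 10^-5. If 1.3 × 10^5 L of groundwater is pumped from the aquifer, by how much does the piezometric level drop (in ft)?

Δh ≈ 72.2 ft

A = 0.19 mi² = 4.921 × 10^5 m²
ΔV = 1.3 × 10^5 L = 130 m³
Δh = ΔV / (S × A) = 130 m³ / (1.2 × 10^-5 × 4.921 × 10^5 m²) = 22.01 m
Δh = 22.01 m = 72.23 ft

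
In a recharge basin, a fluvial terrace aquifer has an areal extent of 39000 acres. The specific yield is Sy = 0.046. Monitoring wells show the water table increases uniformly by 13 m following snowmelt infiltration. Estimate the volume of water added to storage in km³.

A = 39000 acres = 1.578 × 10^8 m²
ΔV = Sy × A × Δh = 0.046 × 1.578 × 10^8 m² × 13 m = 9.438 × 10^7 m³
ΔV = 9.438 × 10^7 m³ = 0.09438 km³

ΔV ≈ 0.0944 km³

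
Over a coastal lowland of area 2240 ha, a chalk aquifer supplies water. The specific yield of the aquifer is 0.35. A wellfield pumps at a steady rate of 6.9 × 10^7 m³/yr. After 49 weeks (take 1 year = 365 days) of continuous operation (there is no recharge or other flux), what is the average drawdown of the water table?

A = 2240 ha = 2.24 × 10^7 m²
Q = 6.9 × 10^7 m³/yr = 1.89 × 10^5 m³/d
t = 49 weeks = 343 d
ΔV = Q × t = 1.89 × 10^5 m³/d × 343 d = 6.484 × 10^7 m³
Δh = ΔV / (Sy × A) = 6.484 × 10^7 / (0.35 × 2.24 × 10^7) = 8.271 m

Δh ≈ 8.27 m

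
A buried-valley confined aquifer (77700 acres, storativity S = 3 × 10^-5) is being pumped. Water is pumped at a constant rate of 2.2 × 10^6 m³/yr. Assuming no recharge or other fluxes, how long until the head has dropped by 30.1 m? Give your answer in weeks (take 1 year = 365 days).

t ≈ 6.73 weeks

A = 77700 acres = 3.144 × 10^8 m²
ΔV = S × A × Δh = 3 × 10^-5 × 3.144 × 10^8 × 30.1 = 2.839 × 10^5 m³
Q = 2.2 × 10^6 m³/yr = 6027 m³/d
t = ΔV / Q = 2.839 × 10^5 m³ / 6027 m³/d = 47.11 d
t = 47.11 d ≈ 6.73 weeks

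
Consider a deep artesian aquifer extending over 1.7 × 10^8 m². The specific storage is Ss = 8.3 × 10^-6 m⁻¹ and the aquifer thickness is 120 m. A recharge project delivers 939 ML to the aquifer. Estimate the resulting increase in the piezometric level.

Δh ≈ 5.55 m

S = Ss × b = 8.3 × 10^-6 m⁻¹ × 120 m = 9.96 × 10^-4
ΔV = 939 ML = 9.39 × 10^5 m³
Δh = ΔV / (S × A) = 9.39 × 10^5 m³ / (9.96 × 10^-4 × 1.7 × 10^8 m²) = 5.546 m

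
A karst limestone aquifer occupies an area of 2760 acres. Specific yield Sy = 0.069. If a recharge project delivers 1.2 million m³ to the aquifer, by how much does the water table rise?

A = 2760 acres = 1.117 × 10^7 m²
ΔV = 1.2 million m³ = 1.2 × 10^6 m³
Δh = ΔV / (Sy × A) = 1.2 × 10^6 m³ / (0.069 × 1.117 × 10^7 m²) = 1.557 m

Δh ≈ 1.56 m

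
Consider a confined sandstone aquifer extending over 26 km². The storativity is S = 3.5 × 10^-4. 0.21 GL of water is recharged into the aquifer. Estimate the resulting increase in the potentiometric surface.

A = 26 km² = 2.6 × 10^7 m²
ΔV = 0.21 GL = 2.1 × 10^5 m³
Δh = ΔV / (S × A) = 2.1 × 10^5 m³ / (3.5 × 10^-4 × 2.6 × 10^7 m²) = 23.08 m

Δh ≈ 23.1 m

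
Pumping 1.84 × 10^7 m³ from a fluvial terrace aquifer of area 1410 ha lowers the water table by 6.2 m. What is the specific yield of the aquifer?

A = 1410 ha = 1.41 × 10^7 m²
Sy = ΔV / (A × Δh) = 1.84 × 10^7 m³ / (1.41 × 10^7 m² × 6.2 m) = 0.2105

Sy ≈ 0.21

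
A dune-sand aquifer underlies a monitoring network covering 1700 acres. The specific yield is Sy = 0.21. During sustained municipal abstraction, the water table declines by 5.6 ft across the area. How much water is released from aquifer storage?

ΔV ≈ 2.47 × 10^6 m³

A = 1700 acres = 6.88 × 10^6 m²
Δh = 5.6 ft = 1.707 m
ΔV = Sy × A × Δh = 0.21 × 6.88 × 10^6 m² × 1.707 m = 2.466 × 10^6 m³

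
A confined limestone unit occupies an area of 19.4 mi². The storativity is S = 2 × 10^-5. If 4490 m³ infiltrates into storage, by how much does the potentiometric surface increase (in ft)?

A = 19.4 mi² = 5.025 × 10^7 m²
Δh = ΔV / (S × A) = 4490 m³ / (2 × 10^-5 × 5.025 × 10^7 m²) = 4.468 m
Δh = 4.468 m = 14.66 ft

Δh ≈ 14.7 ft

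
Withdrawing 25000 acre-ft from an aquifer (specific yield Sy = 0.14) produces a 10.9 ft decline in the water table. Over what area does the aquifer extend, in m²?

A ≈ 6.63 × 10^7 m²

Δh = 10.9 ft = 3.322 m
ΔV = 25000 acre-ft = 3.084 × 10^7 m³
A = ΔV / (Sy × Δh) = 3.084 × 10^7 / (0.14 × 3.322) = 6.63 × 10^7 m²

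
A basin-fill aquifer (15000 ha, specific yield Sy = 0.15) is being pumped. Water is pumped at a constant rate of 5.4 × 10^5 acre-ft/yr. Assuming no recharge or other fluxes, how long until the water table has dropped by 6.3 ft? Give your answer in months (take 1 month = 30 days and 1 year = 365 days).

A = 15000 ha = 1.5 × 10^8 m²
Δh = 6.3 ft = 1.92 m
ΔV = Sy × A × Δh = 0.15 × 1.5 × 10^8 × 1.92 = 4.321 × 10^7 m³
Q = 5.4 × 10^5 acre-ft/yr = 1.825 × 10^6 m³/d
t = ΔV / Q = 4.321 × 10^7 m³ / 1.825 × 10^6 m³/d = 23.68 d
t = 23.68 d ≈ 0.7892 months

t ≈ 0.789 months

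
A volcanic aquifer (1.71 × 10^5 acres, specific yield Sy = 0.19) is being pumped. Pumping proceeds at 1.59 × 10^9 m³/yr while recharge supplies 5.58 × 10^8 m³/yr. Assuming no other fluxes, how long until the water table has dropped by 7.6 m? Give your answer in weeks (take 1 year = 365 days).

t ≈ 50.5 weeks

A = 1.71 × 10^5 acres = 6.92 × 10^8 m²
ΔV = Sy × A × Δh = 0.19 × 6.92 × 10^8 × 7.6 = 9.993 × 10^8 m³
Net withdrawal = 1.59 × 10^9 − 5.58 × 10^8 = 1.032 × 10^9 m³/yr = 2.827 × 10^6 m³/d
t = ΔV / Q = 9.993 × 10^8 m³ / 2.827 × 10^6 m³/d = 353.4 d
t = 353.4 d ≈ 50.49 weeks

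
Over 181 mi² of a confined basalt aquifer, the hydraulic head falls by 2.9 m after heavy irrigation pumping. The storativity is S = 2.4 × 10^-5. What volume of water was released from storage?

ΔV ≈ 32600 m³

A = 181 mi² = 4.688 × 10^8 m²
ΔV = S × A × Δh = 2.4 × 10^-5 × 4.688 × 10^8 m² × 2.9 m = 32630 m³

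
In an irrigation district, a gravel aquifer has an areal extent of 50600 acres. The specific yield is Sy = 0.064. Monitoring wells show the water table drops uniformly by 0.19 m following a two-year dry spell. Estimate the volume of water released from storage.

A = 50600 acres = 2.048 × 10^8 m²
ΔV = Sy × A × Δh = 0.064 × 2.048 × 10^8 m² × 0.19 m = 2.49 × 10^6 m³

ΔV ≈ 2.49 × 10^6 m³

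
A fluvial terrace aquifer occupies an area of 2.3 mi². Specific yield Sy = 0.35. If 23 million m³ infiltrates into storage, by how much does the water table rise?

Δh ≈ 11 m

A = 2.3 mi² = 5.957 × 10^6 m²
ΔV = 23 million m³ = 2.3 × 10^7 m³
Δh = ΔV / (Sy × A) = 2.3 × 10^7 m³ / (0.35 × 5.957 × 10^6 m²) = 11.03 m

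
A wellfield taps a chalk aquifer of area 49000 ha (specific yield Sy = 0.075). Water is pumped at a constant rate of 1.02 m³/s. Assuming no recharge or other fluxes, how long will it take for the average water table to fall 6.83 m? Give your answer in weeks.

t ≈ 407 weeks

A = 49000 ha = 4.9 × 10^8 m²
ΔV = Sy × A × Δh = 0.075 × 4.9 × 10^8 × 6.83 = 2.51 × 10^8 m³
Q = 1.02 m³/s = 88130 m³/d
t = ΔV / Q = 2.51 × 10^8 m³ / 88130 m³/d = 2848 d
t = 2848 d ≈ 406.9 weeks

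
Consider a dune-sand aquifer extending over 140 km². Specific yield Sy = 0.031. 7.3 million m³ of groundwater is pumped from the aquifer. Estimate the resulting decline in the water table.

A = 140 km² = 1.4 × 10^8 m²
ΔV = 7.3 million m³ = 7.3 × 10^6 m³
Δh = ΔV / (Sy × A) = 7.3 × 10^6 m³ / (0.031 × 1.4 × 10^8 m²) = 1.682 m

Δh ≈ 1.68 m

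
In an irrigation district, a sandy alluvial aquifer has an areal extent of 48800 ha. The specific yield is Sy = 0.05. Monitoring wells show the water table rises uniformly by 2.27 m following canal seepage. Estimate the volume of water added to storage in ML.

ΔV ≈ 55400 ML

A = 48800 ha = 4.88 × 10^8 m²
ΔV = Sy × A × Δh = 0.05 × 4.88 × 10^8 m² × 2.27 m = 5.539 × 10^7 m³
ΔV = 5.539 × 10^7 m³ = 55390 ML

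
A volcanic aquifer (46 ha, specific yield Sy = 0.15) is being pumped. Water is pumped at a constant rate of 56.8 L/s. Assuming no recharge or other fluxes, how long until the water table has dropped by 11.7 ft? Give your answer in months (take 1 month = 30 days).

A = 46 ha = 4.6 × 10^5 m²
Δh = 11.7 ft = 3.566 m
ΔV = Sy × A × Δh = 0.15 × 4.6 × 10^5 × 3.566 = 2.461 × 10^5 m³
Q = 56.8 L/s = 4908 m³/d
t = ΔV / Q = 2.461 × 10^5 m³ / 4908 m³/d = 50.14 d
t = 50.14 d ≈ 1.671 months

t ≈ 1.67 months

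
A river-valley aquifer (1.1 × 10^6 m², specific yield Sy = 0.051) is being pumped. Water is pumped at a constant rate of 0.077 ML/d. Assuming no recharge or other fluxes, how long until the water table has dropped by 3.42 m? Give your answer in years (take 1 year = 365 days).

ΔV = Sy × A × Δh = 0.051 × 1.1 × 10^6 × 3.42 = 1.919 × 10^5 m³
Q = 0.077 ML/d = 77 m³/d
t = ΔV / Q = 1.919 × 10^5 m³ / 77 m³/d = 2492 d
t = 2492 d ≈ 6.827 years

t ≈ 6.83 years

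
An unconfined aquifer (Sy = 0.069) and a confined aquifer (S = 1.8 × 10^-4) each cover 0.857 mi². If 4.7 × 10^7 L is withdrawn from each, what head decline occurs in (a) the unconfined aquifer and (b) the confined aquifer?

Δh_u ≈ 0.307 m; Δh_c ≈ 118 m

A = 0.857 mi² = 2.22 × 10^6 m²
ΔV = 4.7 × 10^7 L = 47000 m³
Unconfined: Δh_u = ΔV/(Sy·A) = 47000/(0.069 × 2.22 × 10^6) = 0.3069 m
Confined: Δh_c = ΔV/(S·A) = 47000/(1.8 × 10^-4 × 2.22 × 10^6) = 117.6 m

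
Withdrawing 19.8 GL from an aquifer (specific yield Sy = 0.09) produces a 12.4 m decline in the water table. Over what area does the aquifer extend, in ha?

ΔV = 19.8 GL = 1.98 × 10^7 m³
A = ΔV / (Sy × Δh) = 1.98 × 10^7 / (0.09 × 12.4) = 1.774 × 10^7 m²
A = 1.774 × 10^7 m² = 1774 ha

A ≈ 1770 ha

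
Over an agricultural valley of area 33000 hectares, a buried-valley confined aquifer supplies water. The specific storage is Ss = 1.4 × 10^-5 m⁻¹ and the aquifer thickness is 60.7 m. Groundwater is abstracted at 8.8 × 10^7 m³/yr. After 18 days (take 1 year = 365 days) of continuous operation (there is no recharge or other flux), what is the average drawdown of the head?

Δh ≈ 15.5 m

S = Ss × b = 1.4 × 10^-5 m⁻¹ × 60.7 m = 8.498 × 10^-4
A = 33000 hectares = 3.3 × 10^8 m²
Q = 8.8 × 10^7 m³/yr = 2.411 × 10^5 m³/d
ΔV = Q × t = 2.411 × 10^5 m³/d × 18 d = 4.34 × 10^6 m³
Δh = ΔV / (S × A) = 4.34 × 10^6 / (8.498 × 10^-4 × 3.3 × 10^8) = 15.48 m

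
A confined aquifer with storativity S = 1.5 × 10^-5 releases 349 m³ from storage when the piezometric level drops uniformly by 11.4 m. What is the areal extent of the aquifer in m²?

A ≈ 2.04 × 10^6 m²

A = ΔV / (S × Δh) = 349 / (1.5 × 10^-5 × 11.4) = 2.041 × 10^6 m²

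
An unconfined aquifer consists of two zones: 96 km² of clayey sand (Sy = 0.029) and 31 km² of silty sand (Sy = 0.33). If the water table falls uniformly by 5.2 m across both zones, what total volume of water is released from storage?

ΔV ≈ 6.77 × 10^7 m³

A₁ = 96 km² = 9.6 × 10^7 m²; A₂ = 31 km² = 3.1 × 10^7 m²
ΔV₁ = 0.029 × 9.6 × 10^7 × 5.2 = 1.448 × 10^7 m³
ΔV₂ = 0.33 × 3.1 × 10^7 × 5.2 = 5.32 × 10^7 m³
ΔV = ΔV₁ + ΔV₂ = 6.767 × 10^7 m³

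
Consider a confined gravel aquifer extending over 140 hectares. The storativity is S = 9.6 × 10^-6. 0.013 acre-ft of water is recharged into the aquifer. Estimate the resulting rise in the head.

Δh ≈ 1.19 m

A = 140 hectares = 1.4 × 10^6 m²
ΔV = 0.013 acre-ft = 16.04 m³
Δh = ΔV / (S × A) = 16.04 m³ / (9.6 × 10^-6 × 1.4 × 10^6 m²) = 1.193 m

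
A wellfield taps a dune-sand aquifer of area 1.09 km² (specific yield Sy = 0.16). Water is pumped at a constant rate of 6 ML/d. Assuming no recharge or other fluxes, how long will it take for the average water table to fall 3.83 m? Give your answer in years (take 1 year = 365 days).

t ≈ 0.305 years

A = 1.09 km² = 1.09 × 10^6 m²
ΔV = Sy × A × Δh = 0.16 × 1.09 × 10^6 × 3.83 = 6.68 × 10^5 m³
Q = 6 ML/d = 6000 m³/d
t = ΔV / Q = 6.68 × 10^5 m³ / 6000 m³/d = 111.3 d
t = 111.3 d ≈ 0.305 years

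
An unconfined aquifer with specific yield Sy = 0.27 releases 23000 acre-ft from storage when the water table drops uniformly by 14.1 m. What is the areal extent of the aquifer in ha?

ΔV = 23000 acre-ft = 2.837 × 10^7 m³
A = ΔV / (Sy × Δh) = 2.837 × 10^7 / (0.27 × 14.1) = 7.452 × 10^6 m²
A = 7.452 × 10^6 m² = 745.2 ha

A ≈ 745 ha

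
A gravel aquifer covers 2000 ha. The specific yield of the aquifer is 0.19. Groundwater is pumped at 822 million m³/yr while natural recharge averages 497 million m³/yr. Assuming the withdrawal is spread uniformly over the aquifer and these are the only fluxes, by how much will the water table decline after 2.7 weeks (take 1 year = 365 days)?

Δh ≈ 4.43 m

A = 2000 ha = 2 × 10^7 m²
Net abstraction = 822 − 497 = 325 million m³/yr
Q_net = 325 million m³/yr = 8.904 × 10^5 m³/d
t = 2.7 weeks = 18.9 d
ΔV = Q × t = 8.904 × 10^5 m³/d × 18.9 d = 1.683 × 10^7 m³
Δh = ΔV / (Sy × A) = 1.683 × 10^7 / (0.19 × 2 × 10^7) = 4.429 m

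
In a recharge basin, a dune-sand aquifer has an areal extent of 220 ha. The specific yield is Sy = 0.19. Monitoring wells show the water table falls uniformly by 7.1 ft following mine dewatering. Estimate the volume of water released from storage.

A = 220 ha = 2.2 × 10^6 m²
Δh = 7.1 ft = 2.164 m
ΔV = Sy × A × Δh = 0.19 × 2.2 × 10^6 m² × 2.164 m = 9.046 × 10^5 m³

ΔV ≈ 9.05 × 10^5 m³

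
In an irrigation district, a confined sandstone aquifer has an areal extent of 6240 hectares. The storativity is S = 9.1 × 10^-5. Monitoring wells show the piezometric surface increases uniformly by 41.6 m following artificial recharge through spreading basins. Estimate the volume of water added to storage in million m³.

A = 6240 hectares = 6.24 × 10^7 m²
ΔV = S × A × Δh = 9.1 × 10^-5 × 6.24 × 10^7 m² × 41.6 m = 2.362 × 10^5 m³
ΔV = 2.362 × 10^5 m³ = 0.2362 million m³

ΔV ≈ 0.236 million m³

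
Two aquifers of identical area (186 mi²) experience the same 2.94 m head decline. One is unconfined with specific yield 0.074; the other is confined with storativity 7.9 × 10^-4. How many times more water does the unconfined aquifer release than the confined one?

A = 186 mi² = 4.817 × 10^8 m²
Unconfined: ΔV_u = Sy × A × Δh = 0.074 × 4.817 × 10^8 × 2.94 = 1.048 × 10^8 m³
Confined: ΔV_c = S × A × Δh = 7.9 × 10^-4 × 4.817 × 10^8 × 2.94 = 1.119 × 10^6 m³
Ratio = ΔV_u / ΔV_c = Sy / S = 0.074 / 7.9 × 10^-4 = 93.67

ΔV_u / ΔV_c ≈ 93.7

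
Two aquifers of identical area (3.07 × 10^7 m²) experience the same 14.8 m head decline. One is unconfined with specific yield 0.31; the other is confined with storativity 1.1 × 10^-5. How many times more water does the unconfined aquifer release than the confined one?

Unconfined: ΔV_u = Sy × A × Δh = 0.31 × 3.07 × 10^7 × 14.8 = 1.409 × 10^8 m³
Confined: ΔV_c = S × A × Δh = 1.1 × 10^-5 × 3.07 × 10^7 × 14.8 = 4998 m³
Ratio = ΔV_u / ΔV_c = Sy / S = 0.31 / 1.1 × 10^-5 = 28180

ΔV_u / ΔV_c ≈ 28200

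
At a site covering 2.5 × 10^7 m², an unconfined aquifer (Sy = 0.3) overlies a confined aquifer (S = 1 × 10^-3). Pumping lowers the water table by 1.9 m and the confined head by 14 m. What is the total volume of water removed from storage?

ΔV ≈ 1.46 × 10^7 m³

Unconfined: ΔV_u = Sy × A × Δh_u = 0.3 × 2.5 × 10^7 × 1.9 = 1.425 × 10^7 m³
Confined: ΔV_c = S × A × Δh_c = 1 × 10^-3 × 2.5 × 10^7 × 14 = 3.5 × 10^5 m³
Total ΔV = 1.425 × 10^7 + 3.5 × 10^5 = 1.46 × 10^7 m³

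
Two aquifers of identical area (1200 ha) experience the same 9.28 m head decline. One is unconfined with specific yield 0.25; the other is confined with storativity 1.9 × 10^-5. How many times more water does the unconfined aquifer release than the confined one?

ΔV_u / ΔV_c ≈ 13200

A = 1200 ha = 1.2 × 10^7 m²
Unconfined: ΔV_u = Sy × A × Δh = 0.25 × 1.2 × 10^7 × 9.28 = 2.784 × 10^7 m³
Confined: ΔV_c = S × A × Δh = 1.9 × 10^-5 × 1.2 × 10^7 × 9.28 = 2116 m³
Ratio = ΔV_u / ΔV_c = Sy / S = 0.25 / 1.9 × 10^-5 = 13160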